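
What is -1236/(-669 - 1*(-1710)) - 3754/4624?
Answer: -1603863/802264 ≈ -1.9992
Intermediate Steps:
-1236/(-669 - 1*(-1710)) - 3754/4624 = -1236/(-669 + 1710) - 3754*1/4624 = -1236/1041 - 1877/2312 = -1236*1/1041 - 1877/2312 = -412/347 - 1877/2312 = -1603863/802264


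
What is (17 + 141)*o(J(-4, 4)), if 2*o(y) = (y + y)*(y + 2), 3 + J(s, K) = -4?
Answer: 5530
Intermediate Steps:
J(s, K) = -7 (J(s, K) = -3 - 4 = -7)
o(y) = y*(2 + y) (o(y) = ((y + y)*(y + 2))/2 = ((2*y)*(2 + y))/2 = (2*y*(2 + y))/2 = y*(2 + y))
(17 + 141)*o(J(-4, 4)) = (17 + 141)*(-7*(2 - 7)) = 158*(-7*(-5)) = 158*35 = 5530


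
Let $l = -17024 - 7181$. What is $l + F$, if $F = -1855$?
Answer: $-26060$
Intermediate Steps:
$l = -24205$
$l + F = -24205 - 1855 = -26060$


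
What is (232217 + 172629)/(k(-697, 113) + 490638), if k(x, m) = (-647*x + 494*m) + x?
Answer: 202423/498361 ≈ 0.40618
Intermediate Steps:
k(x, m) = -646*x + 494*m
(232217 + 172629)/(k(-697, 113) + 490638) = (232217 + 172629)/((-646*(-697) + 494*113) + 490638) = 404846/((450262 + 55822) + 490638) = 404846/(506084 + 490638) = 404846/996722 = 404846*(1/996722) = 202423/498361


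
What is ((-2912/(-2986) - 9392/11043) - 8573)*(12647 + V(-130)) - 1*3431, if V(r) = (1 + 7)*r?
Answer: -546873764771498/5495733 ≈ -9.9509e+7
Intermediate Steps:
V(r) = 8*r
((-2912/(-2986) - 9392/11043) - 8573)*(12647 + V(-130)) - 1*3431 = ((-2912/(-2986) - 9392/11043) - 8573)*(12647 + 8*(-130)) - 1*3431 = ((-2912*(-1/2986) - 9392*1/11043) - 8573)*(12647 - 1040) - 3431 = ((1456/1493 - 9392/11043) - 8573)*11607 - 3431 = (2056352/16487199 - 8573)*11607 - 3431 = -141342700675/16487199*11607 - 3431 = -546854908911575/5495733 - 3431 = -546873764771498/5495733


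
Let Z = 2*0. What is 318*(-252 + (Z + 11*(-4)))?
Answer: -94128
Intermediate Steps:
Z = 0
318*(-252 + (Z + 11*(-4))) = 318*(-252 + (0 + 11*(-4))) = 318*(-252 + (0 - 44)) = 318*(-252 - 44) = 318*(-296) = -94128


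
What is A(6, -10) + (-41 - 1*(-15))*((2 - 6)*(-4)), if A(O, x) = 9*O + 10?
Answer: -352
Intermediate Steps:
A(O, x) = 10 + 9*O
A(6, -10) + (-41 - 1*(-15))*((2 - 6)*(-4)) = (10 + 9*6) + (-41 - 1*(-15))*((2 - 6)*(-4)) = (10 + 54) + (-41 + 15)*(-4*(-4)) = 64 - 26*16 = 64 - 416 = -352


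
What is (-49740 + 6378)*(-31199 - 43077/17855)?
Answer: 24157023188364/17855 ≈ 1.3530e+9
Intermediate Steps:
(-49740 + 6378)*(-31199 - 43077/17855) = -43362*(-31199 - 43077*1/17855) = -43362*(-31199 - 43077/17855) = -43362*(-557101222/17855) = 24157023188364/17855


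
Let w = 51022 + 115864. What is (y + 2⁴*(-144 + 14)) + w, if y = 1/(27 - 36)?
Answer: 1483253/9 ≈ 1.6481e+5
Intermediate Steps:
w = 166886
y = -⅑ (y = 1/(-9) = -⅑ ≈ -0.11111)
(y + 2⁴*(-144 + 14)) + w = (-⅑ + 2⁴*(-144 + 14)) + 166886 = (-⅑ + 16*(-130)) + 166886 = (-⅑ - 2080) + 166886 = -18721/9 + 166886 = 1483253/9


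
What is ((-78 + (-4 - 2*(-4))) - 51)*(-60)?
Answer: 7500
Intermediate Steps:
((-78 + (-4 - 2*(-4))) - 51)*(-60) = ((-78 + (-4 + 8)) - 51)*(-60) = ((-78 + 4) - 51)*(-60) = (-74 - 51)*(-60) = -125*(-60) = 7500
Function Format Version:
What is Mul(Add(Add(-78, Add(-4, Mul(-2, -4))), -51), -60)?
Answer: 7500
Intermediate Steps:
Mul(Add(Add(-78, Add(-4, Mul(-2, -4))), -51), -60) = Mul(Add(Add(-78, Add(-4, 8)), -51), -60) = Mul(Add(Add(-78, 4), -51), -60) = Mul(Add(-74, -51), -60) = Mul(-125, -60) = 7500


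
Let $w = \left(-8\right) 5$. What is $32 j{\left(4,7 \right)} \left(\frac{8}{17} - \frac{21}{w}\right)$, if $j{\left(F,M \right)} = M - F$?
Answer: $\frac{8124}{85} \approx 95.576$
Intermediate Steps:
$w = -40$
$32 j{\left(4,7 \right)} \left(\frac{8}{17} - \frac{21}{w}\right) = 32 \left(7 - 4\right) \left(\frac{8}{17} - \frac{21}{-40}\right) = 32 \left(7 - 4\right) \left(8 \cdot \frac{1}{17} - - \frac{21}{40}\right) = 32 \cdot 3 \left(\frac{8}{17} + \frac{21}{40}\right) = 96 \cdot \frac{677}{680} = \frac{8124}{85}$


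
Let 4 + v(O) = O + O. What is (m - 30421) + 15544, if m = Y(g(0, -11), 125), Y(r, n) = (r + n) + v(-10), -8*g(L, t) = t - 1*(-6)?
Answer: -118203/8 ≈ -14775.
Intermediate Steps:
v(O) = -4 + 2*O (v(O) = -4 + (O + O) = -4 + 2*O)
g(L, t) = -¾ - t/8 (g(L, t) = -(t - 1*(-6))/8 = -(t + 6)/8 = -(6 + t)/8 = -¾ - t/8)
Y(r, n) = -24 + n + r (Y(r, n) = (r + n) + (-4 + 2*(-10)) = (n + r) + (-4 - 20) = (n + r) - 24 = -24 + n + r)
m = 813/8 (m = -24 + 125 + (-¾ - ⅛*(-11)) = -24 + 125 + (-¾ + 11/8) = -24 + 125 + 5/8 = 813/8 ≈ 101.63)
(m - 30421) + 15544 = (813/8 - 30421) + 15544 = -242555/8 + 15544 = -118203/8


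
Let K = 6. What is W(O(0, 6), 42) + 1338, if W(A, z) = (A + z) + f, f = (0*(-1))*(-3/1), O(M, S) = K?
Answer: 1386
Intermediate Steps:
O(M, S) = 6
f = 0 (f = 0*(-3*1) = 0*(-3) = 0)
W(A, z) = A + z (W(A, z) = (A + z) + 0 = A + z)
W(O(0, 6), 42) + 1338 = (6 + 42) + 1338 = 48 + 1338 = 1386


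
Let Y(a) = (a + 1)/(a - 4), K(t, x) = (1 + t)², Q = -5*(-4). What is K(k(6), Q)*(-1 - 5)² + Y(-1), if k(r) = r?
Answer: 1764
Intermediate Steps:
Q = 20
Y(a) = (1 + a)/(-4 + a)
K(k(6), Q)*(-1 - 5)² + Y(-1) = (1 + 6)²*(-1 - 5)² + (1 - 1)/(-4 - 1) = 7²*(-6)² + 0/(-5) = 49*36 - ⅕*0 = 1764 + 0 = 1764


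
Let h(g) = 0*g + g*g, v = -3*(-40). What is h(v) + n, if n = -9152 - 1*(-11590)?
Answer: 16838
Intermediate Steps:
v = 120
h(g) = g² (h(g) = 0 + g² = g²)
n = 2438 (n = -9152 + 11590 = 2438)
h(v) + n = 120² + 2438 = 14400 + 2438 = 16838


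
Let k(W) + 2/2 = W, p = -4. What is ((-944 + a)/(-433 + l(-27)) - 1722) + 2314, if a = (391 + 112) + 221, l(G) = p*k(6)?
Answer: 268396/453 ≈ 592.49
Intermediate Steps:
k(W) = -1 + W
l(G) = -20 (l(G) = -4*(-1 + 6) = -4*5 = -20)
a = 724 (a = 503 + 221 = 724)
((-944 + a)/(-433 + l(-27)) - 1722) + 2314 = ((-944 + 724)/(-433 - 20) - 1722) + 2314 = (-220/(-453) - 1722) + 2314 = (-220*(-1/453) - 1722) + 2314 = (220/453 - 1722) + 2314 = -779846/453 + 2314 = 268396/453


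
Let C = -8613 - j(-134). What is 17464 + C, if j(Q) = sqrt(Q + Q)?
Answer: 8851 - 2*I*sqrt(67) ≈ 8851.0 - 16.371*I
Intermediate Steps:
j(Q) = sqrt(2)*sqrt(Q) (j(Q) = sqrt(2*Q) = sqrt(2)*sqrt(Q))
C = -8613 - 2*I*sqrt(67) (C = -8613 - sqrt(2)*sqrt(-134) = -8613 - sqrt(2)*I*sqrt(134) = -8613 - 2*I*sqrt(67) ≈ -8613.0 - 16.371*I)
17464 + C = 17464 + (-8613 - 2*I*sqrt(67)) = 8851 - 2*I*sqrt(67)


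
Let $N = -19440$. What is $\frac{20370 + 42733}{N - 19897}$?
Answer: $- \frac{63103}{39337} \approx -1.6042$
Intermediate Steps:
$\frac{20370 + 42733}{N - 19897} = \frac{20370 + 42733}{-19440 - 19897} = \frac{63103}{-39337} = 63103 \left(- \frac{1}{39337}\right) = - \frac{63103}{39337}$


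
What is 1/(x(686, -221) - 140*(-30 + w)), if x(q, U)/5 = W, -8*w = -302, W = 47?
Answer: -1/850 ≈ -0.0011765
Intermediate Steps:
w = 151/4 (w = -⅛*(-302) = 151/4 ≈ 37.750)
x(q, U) = 235 (x(q, U) = 5*47 = 235)
1/(x(686, -221) - 140*(-30 + w)) = 1/(235 - 140*(-30 + 151/4)) = 1/(235 - 140*31/4) = 1/(235 - 1085) = 1/(-850) = -1/850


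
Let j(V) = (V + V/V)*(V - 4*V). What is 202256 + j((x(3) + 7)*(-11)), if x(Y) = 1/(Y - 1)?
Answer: 728339/4 ≈ 1.8208e+5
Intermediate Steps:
x(Y) = 1/(-1 + Y)
j(V) = -3*V*(1 + V) (j(V) = (V + 1)*(-3*V) = (1 + V)*(-3*V) = -3*V*(1 + V))
202256 + j((x(3) + 7)*(-11)) = 202256 - 3*(1/(-1 + 3) + 7)*(-11)*(1 + (1/(-1 + 3) + 7)*(-11)) = 202256 - 3*(1/2 + 7)*(-11)*(1 + (1/2 + 7)*(-11)) = 202256 - 3*(½ + 7)*(-11)*(1 + (½ + 7)*(-11)) = 202256 - 3*(15/2)*(-11)*(1 + (15/2)*(-11)) = 202256 - 3*(-165/2)*(1 - 165/2) = 202256 - 3*(-165/2)*(-163/2) = 202256 - 80685/4 = 728339/4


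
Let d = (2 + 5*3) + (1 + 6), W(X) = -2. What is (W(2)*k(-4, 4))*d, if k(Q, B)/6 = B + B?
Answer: -2304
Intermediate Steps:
k(Q, B) = 12*B (k(Q, B) = 6*(B + B) = 6*(2*B) = 12*B)
d = 24 (d = (2 + 15) + 7 = 17 + 7 = 24)
(W(2)*k(-4, 4))*d = -24*4*24 = -2*48*24 = -96*24 = -2304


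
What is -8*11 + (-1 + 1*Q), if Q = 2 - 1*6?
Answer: -93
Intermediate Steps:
Q = -4 (Q = 2 - 6 = -4)
-8*11 + (-1 + 1*Q) = -8*11 + (-1 + 1*(-4)) = -88 + (-1 - 4) = -88 - 5 = -93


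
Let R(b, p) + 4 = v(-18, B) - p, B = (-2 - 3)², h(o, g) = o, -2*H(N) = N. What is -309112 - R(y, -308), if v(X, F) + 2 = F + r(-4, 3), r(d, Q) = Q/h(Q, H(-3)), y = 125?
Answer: -309440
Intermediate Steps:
H(N) = -N/2
r(d, Q) = 1 (r(d, Q) = Q/Q = 1)
B = 25 (B = (-5)² = 25)
v(X, F) = -1 + F (v(X, F) = -2 + (F + 1) = -2 + (1 + F) = -1 + F)
R(b, p) = 20 - p (R(b, p) = -4 + ((-1 + 25) - p) = -4 + (24 - p) = 20 - p)
-309112 - R(y, -308) = -309112 - (20 - 1*(-308)) = -309112 - (20 + 308) = -309112 - 1*328 = -309112 - 328 = -309440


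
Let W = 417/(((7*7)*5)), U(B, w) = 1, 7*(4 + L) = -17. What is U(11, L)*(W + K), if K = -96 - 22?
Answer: -28493/245 ≈ -116.30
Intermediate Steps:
L = -45/7 (L = -4 + (⅐)*(-17) = -4 - 17/7 = -45/7 ≈ -6.4286)
K = -118
W = 417/245 (W = 417/((49*5)) = 417/245 ≈ 1.7020)
U(11, L)*(W + K) = 1*(417/245 - 118) = 1*(-28493/245) = -28493/245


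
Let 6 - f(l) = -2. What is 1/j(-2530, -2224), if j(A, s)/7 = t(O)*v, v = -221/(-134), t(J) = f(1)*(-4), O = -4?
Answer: -67/24752 ≈ -0.0027069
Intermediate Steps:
f(l) = 8 (f(l) = 6 - 1*(-2) = 6 + 2 = 8)
t(J) = -32 (t(J) = 8*(-4) = -32)
v = 221/134 (v = -221*(-1/134) = 221/134 ≈ 1.6493)
j(A, s) = -24752/67 (j(A, s) = 7*(-32*221/134) = 7*(-3536/67) = -24752/67)
1/j(-2530, -2224) = 1/(-24752/67) = -67/24752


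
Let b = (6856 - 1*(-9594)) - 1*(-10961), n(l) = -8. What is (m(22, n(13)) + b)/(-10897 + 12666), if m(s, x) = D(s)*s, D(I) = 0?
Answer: 27411/1769 ≈ 15.495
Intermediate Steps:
m(s, x) = 0 (m(s, x) = 0*s = 0)
b = 27411 (b = (6856 + 9594) + 10961 = 16450 + 10961 = 27411)
(m(22, n(13)) + b)/(-10897 + 12666) = (0 + 27411)/(-10897 + 12666) = 27411/1769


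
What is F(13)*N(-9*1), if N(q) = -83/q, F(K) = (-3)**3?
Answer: -249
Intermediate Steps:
F(K) = -27
F(13)*N(-9*1) = -(-2241)/((-9*1)) = -(-2241)/(-9) = -(-2241)*(-1)/9 = -27*83/9 = -249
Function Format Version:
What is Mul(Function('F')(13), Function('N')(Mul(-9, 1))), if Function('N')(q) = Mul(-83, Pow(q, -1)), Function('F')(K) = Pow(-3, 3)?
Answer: -249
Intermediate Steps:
Function('F')(K) = -27
Mul(Function('F')(13), Function('N')(Mul(-9, 1))) = Mul(-27, Mul(-83, Pow(Mul(-9, 1), -1))) = Mul(-27, Mul(-83, Pow(-9, -1))) = Mul(-27, Mul(-83, Rational(-1, 9))) = Mul(-27, Rational(83, 9)) = -249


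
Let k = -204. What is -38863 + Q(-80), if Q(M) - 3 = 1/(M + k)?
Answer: -11036241/284 ≈ -38860.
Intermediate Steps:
Q(M) = 3 + 1/(-204 + M) (Q(M) = 3 + 1/(M - 204) = 3 + 1/(-204 + M))
-38863 + Q(-80) = -38863 + (-611 + 3*(-80))/(-204 - 80) = -38863 + (-611 - 240)/(-284) = -38863 - 1/284*(-851) = -38863 + 851/284 = -11036241/284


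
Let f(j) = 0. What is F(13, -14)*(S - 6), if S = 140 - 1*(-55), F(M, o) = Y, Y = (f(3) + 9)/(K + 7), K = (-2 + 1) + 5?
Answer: 1701/11 ≈ 154.64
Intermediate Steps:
K = 4 (K = -1 + 5 = 4)
Y = 9/11 (Y = (0 + 9)/(4 + 7) = 9/11 ≈ 0.81818)
F(M, o) = 9/11
S = 195 (S = 140 + 55 = 195)
F(13, -14)*(S - 6) = 9*(195 - 6)/11 = (9/11)*189 = 1701/11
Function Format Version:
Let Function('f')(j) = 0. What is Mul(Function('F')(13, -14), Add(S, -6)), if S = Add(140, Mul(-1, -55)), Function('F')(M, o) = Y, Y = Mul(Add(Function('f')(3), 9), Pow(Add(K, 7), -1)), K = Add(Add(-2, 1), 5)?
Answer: Rational(1701, 11) ≈ 154.64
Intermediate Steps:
K = 4 (K = Add(-1, 5) = 4)
Y = Rational(9, 11) (Y = Mul(Add(0, 9), Pow(Add(4, 7), -1)) = Mul(9, Pow(11, -1)) = Mul(9, Rational(1, 11)) = Rational(9, 11) ≈ 0.81818)
Function('F')(M, o) = Rational(9, 11)
S = 195 (S = Add(140, 55) = 195)
Mul(Function('F')(13, -14), Add(S, -6)) = Mul(Rational(9, 11), Add(195, -6)) = Mul(Rational(9, 11), 189) = Rational(1701, 11)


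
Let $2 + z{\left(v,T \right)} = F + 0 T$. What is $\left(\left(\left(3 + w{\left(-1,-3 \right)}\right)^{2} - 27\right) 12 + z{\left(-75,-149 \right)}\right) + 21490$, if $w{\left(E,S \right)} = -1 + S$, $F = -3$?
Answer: $21173$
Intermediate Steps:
$z{\left(v,T \right)} = -5$ ($z{\left(v,T \right)} = -2 - \left(3 + 0 T\right) = -2 + \left(-3 + 0\right) = -2 - 3 = -5$)
$\left(\left(\left(3 + w{\left(-1,-3 \right)}\right)^{2} - 27\right) 12 + z{\left(-75,-149 \right)}\right) + 21490 = \left(\left(\left(3 - 4\right)^{2} - 27\right) 12 - 5\right) + 21490 = \left(\left(\left(-1\right)^{2} - 27\right) 12 - 5\right) + 21490 = \left(\left(1 - 27\right) 12 - 5\right) + 21490 = \left(\left(-26\right) 12 - 5\right) + 21490 = \left(-312 - 5\right) + 21490 = -317 + 21490 = 21173$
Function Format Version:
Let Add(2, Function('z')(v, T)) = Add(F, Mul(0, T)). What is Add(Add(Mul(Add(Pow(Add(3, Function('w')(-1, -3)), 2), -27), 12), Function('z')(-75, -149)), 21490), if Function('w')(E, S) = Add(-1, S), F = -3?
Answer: 21173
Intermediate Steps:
Function('z')(v, T) = -5 (Function('z')(v, T) = Add(-2, Add(-3, Mul(0, T))) = Add(-2, Add(-3, 0)) = Add(-2, -3) = -5)
Add(Add(Mul(Add(Pow(Add(3, Function('w')(-1, -3)), 2), -27), 12), Function('z')(-75, -149)), 21490) = Add(Add(Mul(Add(Pow(Add(3, Add(-1, -3)), 2), -27), 12), -5), 21490) = Add(Add(Mul(Add(Pow(Add(3, -4), 2), -27), 12), -5), 21490) = Add(Add(Mul(Add(Pow(-1, 2), -27), 12), -5), 21490) = Add(Add(Mul(Add(1, -27), 12), -5), 21490) = Add(Add(Mul(-26, 12), -5), 21490) = Add(Add(-312, -5), 21490) = Add(-317, 21490) = 21173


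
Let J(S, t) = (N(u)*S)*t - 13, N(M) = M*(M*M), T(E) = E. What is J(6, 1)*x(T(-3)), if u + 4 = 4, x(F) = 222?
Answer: -2886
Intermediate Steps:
u = 0 (u = -4 + 4 = 0)
N(M) = M³ (N(M) = M*M² = M³)
J(S, t) = -13 (J(S, t) = (0³*S)*t - 13 = (0*S)*t - 13 = 0*t - 13 = 0 - 13 = -13)
J(6, 1)*x(T(-3)) = -13*222 = -2886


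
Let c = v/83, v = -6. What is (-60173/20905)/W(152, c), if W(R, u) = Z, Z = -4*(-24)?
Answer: -60173/2006880 ≈ -0.029983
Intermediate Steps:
c = -6/83 ≈ -0.072289
Z = 96
W(R, u) = 96
(-60173/20905)/W(152, c) = -60173/20905/96 = -60173*1/20905*(1/96) = -60173/20905*1/96 = -60173/2006880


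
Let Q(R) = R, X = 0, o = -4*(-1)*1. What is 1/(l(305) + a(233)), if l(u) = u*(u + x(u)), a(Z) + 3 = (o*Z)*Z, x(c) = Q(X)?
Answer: 1/310178 ≈ 3.2240e-6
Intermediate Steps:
o = 4 (o = 4*1 = 4)
x(c) = 0
a(Z) = -3 + 4*Z² (a(Z) = -3 + (4*Z)*Z = -3 + 4*Z²)
l(u) = u² (l(u) = u*(u + 0) = u*u = u²)
1/(l(305) + a(233)) = 1/(305² + (-3 + 4*233²)) = 1/(93025 + (-3 + 4*54289)) = 1/(93025 + (-3 + 217156)) = 1/(93025 + 217153) = 1/310178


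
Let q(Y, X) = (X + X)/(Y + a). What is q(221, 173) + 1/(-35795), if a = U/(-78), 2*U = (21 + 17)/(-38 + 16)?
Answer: 4250480173/2715086545 ≈ 1.5655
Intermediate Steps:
U = -19/22 (U = ((21 + 17)/(-38 + 16))/2 = (38/(-22))/2 = (38*(-1/22))/2 = (½)*(-19/11) = -19/22 ≈ -0.86364)
a = 19/1716 (a = -19/22/(-78) = -19/22*(-1/78) = 19/1716 ≈ 0.011072)
q(Y, X) = 2*X/(19/1716 + Y) (q(Y, X) = (X + X)/(Y + 19/1716) = (2*X)/(19/1716 + Y) = 2*X/(19/1716 + Y))
q(221, 173) + 1/(-35795) = 3432*173/(19 + 1716*221) + 1/(-35795) = 3432*173/(19 + 379236) - 1/35795 = 3432*173/379255 - 1/35795 = 3432*173*(1/379255) - 1/35795 = 593736/379255 - 1/35795 = 4250480173/2715086545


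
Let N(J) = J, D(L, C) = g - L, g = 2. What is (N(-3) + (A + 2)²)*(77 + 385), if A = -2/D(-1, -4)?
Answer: -1694/3 ≈ -564.67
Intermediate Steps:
D(L, C) = 2 - L
A = -⅔ (A = -2/(2 - 1*(-1)) = -2/(2 + 1) = -2/3 = -2*⅓ = -⅔ ≈ -0.66667)
(N(-3) + (A + 2)²)*(77 + 385) = (-3 + (-⅔ + 2)²)*(77 + 385) = (-3 + (4/3)²)*462 = (-3 + 16/9)*462 = -11/9*462 = -1694/3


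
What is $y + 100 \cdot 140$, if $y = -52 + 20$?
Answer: $13968$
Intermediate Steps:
$y = -32$
$y + 100 \cdot 140 = -32 + 100 \cdot 140 = -32 + 14000 = 13968$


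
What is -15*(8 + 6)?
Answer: -210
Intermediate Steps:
-15*(8 + 6) = -15*14 = -210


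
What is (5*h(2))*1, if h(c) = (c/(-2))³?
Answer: -5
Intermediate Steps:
h(c) = -c³/8 (h(c) = (c*(-½))³ = (-c/2)³ = -c³/8)
(5*h(2))*1 = (5*(-⅛*2³))*1 = (5*(-⅛*8))*1 = (5*(-1))*1 = -5*1 = -5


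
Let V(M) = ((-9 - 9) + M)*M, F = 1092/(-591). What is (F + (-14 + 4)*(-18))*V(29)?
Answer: 11195624/197 ≈ 56831.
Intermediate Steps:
F = -364/197 (F = 1092*(-1/591) = -364/197 ≈ -1.8477)
V(M) = M*(-18 + M) (V(M) = (-18 + M)*M = M*(-18 + M))
(F + (-14 + 4)*(-18))*V(29) = (-364/197 + (-14 + 4)*(-18))*(29*(-18 + 29)) = (-364/197 - 10*(-18))*(29*11) = (-364/197 + 180)*319 = (35096/197)*319 = 11195624/197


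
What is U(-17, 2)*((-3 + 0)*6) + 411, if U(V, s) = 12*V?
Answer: 4083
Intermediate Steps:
U(-17, 2)*((-3 + 0)*6) + 411 = (12*(-17))*((-3 + 0)*6) + 411 = -(-612)*6 + 411 = -204*(-18) + 411 = 3672 + 411 = 4083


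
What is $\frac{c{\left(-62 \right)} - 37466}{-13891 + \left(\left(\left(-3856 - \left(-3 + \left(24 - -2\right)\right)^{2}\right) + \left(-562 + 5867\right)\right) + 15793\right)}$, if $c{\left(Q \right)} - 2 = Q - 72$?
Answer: $- \frac{18799}{1411} \approx -13.323$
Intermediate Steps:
$c{\left(Q \right)} = -70 + Q$ ($c{\left(Q \right)} = 2 + \left(Q - 72\right) = 2 + \left(-72 + Q\right) = -70 + Q$)
$\frac{c{\left(-62 \right)} - 37466}{-13891 + \left(\left(\left(-3856 - \left(-3 + \left(24 - -2\right)\right)^{2}\right) + \left(-562 + 5867\right)\right) + 15793\right)} = \frac{\left(-70 - 62\right) - 37466}{-13891 + \left(\left(\left(-3856 - \left(-3 + \left(24 - -2\right)\right)^{2}\right) + \left(-562 + 5867\right)\right) + 15793\right)} = \frac{-132 - 37466}{-13891 + \left(\left(\left(-3856 - \left(-3 + \left(24 + 2\right)\right)^{2}\right) + 5305\right) + 15793\right)} = - \frac{37598}{-13891 + \left(\left(\left(-3856 - \left(-3 + 26\right)^{2}\right) + 5305\right) + 15793\right)} = - \frac{37598}{-13891 + \left(\left(\left(-3856 - 23^{2}\right) + 5305\right) + 15793\right)} = - \frac{37598}{-13891 + \left(\left(\left(-3856 - 529\right) + 5305\right) + 15793\right)} = - \frac{37598}{-13891 + \left(\left(-4385 + 5305\right) + 15793\right)} = - \frac{37598}{-13891 + \left(920 + 15793\right)} = - \frac{37598}{-13891 + 16713} = - \frac{37598}{2822} = \left(-37598\right) \frac{1}{2822} = - \frac{18799}{1411}$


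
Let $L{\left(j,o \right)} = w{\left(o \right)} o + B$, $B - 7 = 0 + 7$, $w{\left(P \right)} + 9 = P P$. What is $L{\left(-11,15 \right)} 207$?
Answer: $673578$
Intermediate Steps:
$w{\left(P \right)} = -9 + P^{2}$ ($w{\left(P \right)} = -9 + P P = -9 + P^{2}$)
$B = 14$ ($B = 7 + \left(0 + 7\right) = 7 + 7 = 14$)
$L{\left(j,o \right)} = 14 + o \left(-9 + o^{2}\right)$ ($L{\left(j,o \right)} = \left(-9 + o^{2}\right) o + 14 = o \left(-9 + o^{2}\right) + 14 = 14 + o \left(-9 + o^{2}\right)$)
$L{\left(-11,15 \right)} 207 = \left(14 + 15 \left(-9 + 15^{2}\right)\right) 207 = \left(14 + 15 \left(-9 + 225\right)\right) 207 = \left(14 + 15 \cdot 216\right) 207 = \left(14 + 3240\right) 207 = 3254 \cdot 207 = 673578$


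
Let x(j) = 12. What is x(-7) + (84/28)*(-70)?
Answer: -198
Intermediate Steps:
x(-7) + (84/28)*(-70) = 12 + (84/28)*(-70) = 12 + (84*(1/28))*(-70) = 12 + 3*(-70) = 12 - 210 = -198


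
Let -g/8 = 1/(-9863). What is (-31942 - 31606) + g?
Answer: -626773916/9863 ≈ -63548.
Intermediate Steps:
g = 8/9863 (g = -8/(-9863) = -8*(-1/9863) = 8/9863 ≈ 0.00081111)
(-31942 - 31606) + g = (-31942 - 31606) + 8/9863 = -63548 + 8/9863 = -626773916/9863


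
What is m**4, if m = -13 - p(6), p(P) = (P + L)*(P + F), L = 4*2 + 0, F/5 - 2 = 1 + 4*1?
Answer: 118727795761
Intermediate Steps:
F = 35 (F = 10 + 5*(1 + 4*1) = 10 + 5*(1 + 4) = 10 + 5*5 = 10 + 25 = 35)
L = 8 (L = 8 + 0 = 8)
p(P) = (8 + P)*(35 + P) (p(P) = (P + 8)*(P + 35) = (8 + P)*(35 + P))
m = -587 (m = -13 - (280 + 6**2 + 43*6) = -13 - (280 + 36 + 258) = -13 - 1*574 = -13 - 574 = -587)
m**4 = (-587)**4 = 118727795761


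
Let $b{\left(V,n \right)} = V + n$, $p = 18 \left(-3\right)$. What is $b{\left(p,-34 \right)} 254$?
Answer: $-22352$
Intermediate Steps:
$p = -54$
$b{\left(p,-34 \right)} 254 = \left(-54 - 34\right) 254 = \left(-88\right) 254 = -22352$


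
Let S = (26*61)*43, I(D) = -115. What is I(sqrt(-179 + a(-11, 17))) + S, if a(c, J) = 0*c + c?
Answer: 68083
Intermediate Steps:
a(c, J) = c (a(c, J) = 0 + c = c)
S = 68198 (S = 1586*43 = 68198)
I(sqrt(-179 + a(-11, 17))) + S = -115 + 68198 = 68083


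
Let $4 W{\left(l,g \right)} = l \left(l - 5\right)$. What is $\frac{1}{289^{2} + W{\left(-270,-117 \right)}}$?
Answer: $\frac{2}{204167} \approx 9.7959 \cdot 10^{-6}$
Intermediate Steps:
$W{\left(l,g \right)} = \frac{l \left(-5 + l\right)}{4}$ ($W{\left(l,g \right)} = \frac{l \left(l - 5\right)}{4} = \frac{l \left(-5 + l\right)}{4}$)
$\frac{1}{289^{2} + W{\left(-270,-117 \right)}} = \frac{1}{289^{2} + \frac{1}{4} \left(-270\right) \left(-5 - 270\right)} = \frac{1}{83521 + \frac{1}{4} \left(-270\right) \left(-275\right)} = \frac{1}{83521 + \frac{37125}{2}} = \frac{1}{\frac{204167}{2}} = \frac{2}{204167}$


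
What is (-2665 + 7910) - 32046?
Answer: -26801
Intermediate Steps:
(-2665 + 7910) - 32046 = 5245 - 32046 = -26801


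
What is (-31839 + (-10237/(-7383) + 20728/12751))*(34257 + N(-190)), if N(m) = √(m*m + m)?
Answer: -34223428679844644/31380211 - 2997060047276*√3990/31380211 ≈ -1.0966e+9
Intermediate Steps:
N(m) = √(m + m²) (N(m) = √(m² + m) = √(m + m²))
(-31839 + (-10237/(-7383) + 20728/12751))*(34257 + N(-190)) = (-31839 + (-10237/(-7383) + 20728/12751))*(34257 + √(-190*(1 - 190))) = (-31839 + (-10237*(-1/7383) + 20728*(1/12751)))*(34257 + √(-190*(-189))) = (-31839 + (10237/7383 + 20728/12751))*(34257 + √35910) = (-31839 + 283566811/94140633)*(34257 + 3*√3990) = -2997060047276*(34257 + 3*√3990)/94140633 = -34223428679844644/31380211 - 2997060047276*√3990/31380211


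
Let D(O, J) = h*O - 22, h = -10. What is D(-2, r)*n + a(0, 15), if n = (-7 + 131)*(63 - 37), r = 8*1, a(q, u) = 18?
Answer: -6430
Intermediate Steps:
r = 8
n = 3224 (n = 124*26 = 3224)
D(O, J) = -22 - 10*O (D(O, J) = -10*O - 22 = -22 - 10*O)
D(-2, r)*n + a(0, 15) = (-22 - 10*(-2))*3224 + 18 = (-22 + 20)*3224 + 18 = -2*3224 + 18 = -6448 + 18 = -6430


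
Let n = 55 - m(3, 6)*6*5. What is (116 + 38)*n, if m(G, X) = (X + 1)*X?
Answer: -185570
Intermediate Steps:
m(G, X) = X*(1 + X) (m(G, X) = (1 + X)*X = X*(1 + X))
n = -1205 (n = 55 - (6*(1 + 6))*6*5 = 55 - (6*7)*6*5 = 55 - 42*6*5 = 55 - 252*5 = 55 - 1*1260 = 55 - 1260 = -1205)
(116 + 38)*n = (116 + 38)*(-1205) = 154*(-1205) = -185570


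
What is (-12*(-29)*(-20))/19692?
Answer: -580/1641 ≈ -0.35344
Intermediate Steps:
(-12*(-29)*(-20))/19692 = (348*(-20))*(1/19692) = -6960*1/19692 = -580/1641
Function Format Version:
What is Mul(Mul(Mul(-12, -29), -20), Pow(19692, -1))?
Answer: Rational(-580, 1641) ≈ -0.35344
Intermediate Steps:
Mul(Mul(Mul(-12, -29), -20), Pow(19692, -1)) = Mul(Mul(348, -20), Rational(1, 19692)) = Mul(-6960, Rational(1, 19692)) = Rational(-580, 1641)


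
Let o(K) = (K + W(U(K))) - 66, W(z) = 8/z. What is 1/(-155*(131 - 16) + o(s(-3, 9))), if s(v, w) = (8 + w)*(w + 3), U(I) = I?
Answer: -51/902035 ≈ -5.6539e-5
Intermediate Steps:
s(v, w) = (3 + w)*(8 + w) (s(v, w) = (8 + w)*(3 + w) = (3 + w)*(8 + w))
o(K) = -66 + K + 8/K (o(K) = (K + 8/K) - 66 = -66 + K + 8/K)
1/(-155*(131 - 16) + o(s(-3, 9))) = 1/(-155*(131 - 16) + (-66 + (24 + 9² + 11*9) + 8/(24 + 9² + 11*9))) = 1/(-155*115 + (-66 + (24 + 81 + 99) + 8/(24 + 81 + 99))) = 1/(-17825 + (-66 + 204 + 8/204)) = 1/(-17825 + (-66 + 204 + 8*(1/204))) = 1/(-17825 + (-66 + 204 + 2/51)) = 1/(-17825 + 7040/51) = 1/(-902035/51) = -51/902035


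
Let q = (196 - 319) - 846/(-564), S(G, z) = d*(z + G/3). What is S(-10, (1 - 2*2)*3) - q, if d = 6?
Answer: 95/2 ≈ 47.500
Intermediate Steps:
S(G, z) = 2*G + 6*z (S(G, z) = 6*(z + G/3) = 2*G + 6*z)
q = -243/2 (q = -123 - 846*(-1/564) = -123 + 3/2 = -243/2 ≈ -121.50)
S(-10, (1 - 2*2)*3) - q = (2*(-10) + 6*((1 - 2*2)*3)) - 1*(-243/2) = (-20 + 6*((1 - 4)*3)) + 243/2 = (-20 + 6*(-3*3)) + 243/2 = (-20 + 6*(-9)) + 243/2 = (-20 - 54) + 243/2 = -74 + 243/2 = 95/2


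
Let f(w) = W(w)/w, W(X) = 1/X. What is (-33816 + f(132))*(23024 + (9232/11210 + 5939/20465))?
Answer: -311235582481050053461/399728601360 ≈ -7.7862e+8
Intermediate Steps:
f(w) = w**(-2) (f(w) = 1/(w*w) = w**(-2))
(-33816 + f(132))*(23024 + (9232/11210 + 5939/20465)) = (-33816 + 132**(-2))*(23024 + (9232/11210 + 5939/20465)) = (-33816 + 1/17424)*(23024 + (9232*(1/11210) + 5939*(1/20465))) = -589209983*(23024 + (4616/5605 + 5939/20465))/17424 = -589209983*(23024 + 25550907/22941265)/17424 = -589209983/17424*528225236267/22941265 = -311235582481050053461/399728601360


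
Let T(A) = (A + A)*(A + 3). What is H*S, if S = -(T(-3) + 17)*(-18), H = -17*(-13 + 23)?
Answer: -52020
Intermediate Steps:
T(A) = 2*A*(3 + A) (T(A) = (2*A)*(3 + A) = 2*A*(3 + A))
H = -170 (H = -17*10 = -170)
S = 306 (S = -(2*(-3)*(3 - 3) + 17)*(-18) = -(2*(-3)*0 + 17)*(-18) = -(0 + 17)*(-18) = -17*(-18) = -1*(-306) = 306)
H*S = -170*306 = -52020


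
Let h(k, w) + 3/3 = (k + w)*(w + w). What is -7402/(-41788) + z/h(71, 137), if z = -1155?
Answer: 5660337/36083938 ≈ 0.15687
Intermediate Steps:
h(k, w) = -1 + 2*w*(k + w) (h(k, w) = -1 + (k + w)*(w + w) = -1 + (k + w)*(2*w) = -1 + 2*w*(k + w))
-7402/(-41788) + z/h(71, 137) = -7402/(-41788) - 1155/(-1 + 2*137² + 2*71*137) = -7402*(-1/41788) - 1155/(-1 + 2*18769 + 19454) = 3701/20894 - 1155/(-1 + 37538 + 19454) = 3701/20894 - 1155/56991 = 3701/20894 - 1155*1/56991 = 3701/20894 - 35/1727 = 5660337/36083938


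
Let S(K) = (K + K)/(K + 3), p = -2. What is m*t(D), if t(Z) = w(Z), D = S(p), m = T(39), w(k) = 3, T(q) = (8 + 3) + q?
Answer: 150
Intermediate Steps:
T(q) = 11 + q
m = 50 (m = 11 + 39 = 50)
S(K) = 2*K/(3 + K) (S(K) = (2*K)/(3 + K) = 2*K/(3 + K))
D = -4 (D = 2*(-2)/(3 - 2) = 2*(-2)/1 = 2*(-2)*1 = -4)
t(Z) = 3
m*t(D) = 50*3 = 150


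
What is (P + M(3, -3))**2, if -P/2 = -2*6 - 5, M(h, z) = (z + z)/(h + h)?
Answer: 1089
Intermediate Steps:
M(h, z) = z/h (M(h, z) = (2*z)/((2*h)) = (2*z)*(1/(2*h)) = z/h)
P = 34 (P = -2*(-2*6 - 5) = -2*(-12 - 5) = -2*(-17) = 34)
(P + M(3, -3))**2 = (34 - 3/3)**2 = (34 - 3*1/3)**2 = (34 - 1)**2 = 33**2 = 1089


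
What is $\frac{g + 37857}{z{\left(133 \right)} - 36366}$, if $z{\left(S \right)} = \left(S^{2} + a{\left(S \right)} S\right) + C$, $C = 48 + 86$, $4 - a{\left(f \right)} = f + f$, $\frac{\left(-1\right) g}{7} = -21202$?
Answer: $- \frac{186271}{53389} \approx -3.4889$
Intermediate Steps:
$g = 148414$ ($g = \left(-7\right) \left(-21202\right) = 148414$)
$a{\left(f \right)} = 4 - 2 f$ ($a{\left(f \right)} = 4 - \left(f + f\right) = 4 - 2 f$)
$C = 134$
$z{\left(S \right)} = 134 + S^{2} + S \left(4 - 2 S\right)$ ($z{\left(S \right)} = \left(S^{2} + \left(4 - 2 S\right) S\right) + 134 = \left(S^{2} + S \left(4 - 2 S\right)\right) + 134 = 134 + S^{2} + S \left(4 - 2 S\right)$)
$\frac{g + 37857}{z{\left(133 \right)} - 36366} = \frac{148414 + 37857}{\left(134 - 133^{2} + 4 \cdot 133\right) - 36366} = \frac{186271}{\left(134 - 17689 + 532\right) - 36366} = \frac{186271}{-17023 - 36366} = \frac{186271}{-53389} = 186271 \left(- \frac{1}{53389}\right) = - \frac{186271}{53389}$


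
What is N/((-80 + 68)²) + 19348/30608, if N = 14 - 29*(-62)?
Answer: 151687/11478 ≈ 13.215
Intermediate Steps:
N = 1812 (N = 14 + 1798 = 1812)
N/((-80 + 68)²) + 19348/30608 = 1812/((-80 + 68)²) + 19348/30608 = 1812/((-12)²) + 19348*(1/30608) = 1812/144 + 4837/7652 = 1812*(1/144) + 4837/7652 = 151/12 + 4837/7652 = 151687/11478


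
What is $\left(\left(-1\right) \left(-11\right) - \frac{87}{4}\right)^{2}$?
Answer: $\frac{1849}{16} \approx 115.56$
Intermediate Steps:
$\left(\left(-1\right) \left(-11\right) - \frac{87}{4}\right)^{2} = \left(11 - \frac{87}{4}\right)^{2} = \left(- \frac{43}{4}\right)^{2} = \frac{1849}{16}$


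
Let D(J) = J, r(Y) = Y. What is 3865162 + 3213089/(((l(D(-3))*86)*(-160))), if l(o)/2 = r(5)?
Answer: 12368443677/3200 ≈ 3.8651e+6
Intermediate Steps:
l(o) = 10 (l(o) = 2*5 = 10)
3865162 + 3213089/(((l(D(-3))*86)*(-160))) = 3865162 + 3213089/(((10*86)*(-160))) = 3865162 + 3213089/((860*(-160))) = 3865162 + 3213089/(-137600) = 3865162 + 3213089*(-1/137600) = 3865162 - 74723/3200 = 12368443677/3200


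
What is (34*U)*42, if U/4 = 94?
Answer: 536928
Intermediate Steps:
U = 376 (U = 4*94 = 376)
(34*U)*42 = (34*376)*42 = 12784*42 = 536928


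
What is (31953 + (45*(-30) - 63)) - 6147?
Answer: 24393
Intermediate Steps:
(31953 + (45*(-30) - 63)) - 6147 = (31953 + (-1350 - 63)) - 6147 = (31953 - 1413) - 6147 = 30540 - 6147 = 24393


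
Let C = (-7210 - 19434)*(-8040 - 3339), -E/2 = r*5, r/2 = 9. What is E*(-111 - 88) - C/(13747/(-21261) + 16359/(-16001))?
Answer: 51581024760074778/283887223 ≈ 1.8170e+8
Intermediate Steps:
r = 18 (r = 2*9 = 18)
E = -180 (E = -36*5 = -2*90 = -180)
C = 303182076 (C = -26644*(-11379) = 303182076)
E*(-111 - 88) - C/(13747/(-21261) + 16359/(-16001)) = -180*(-111 - 88) - 303182076/(13747/(-21261) + 16359/(-16001)) = -180*(-199) - 303182076/(13747*(-1/21261) + 16359*(-1/16001)) = 35820 - 303182076/(-13747/21261 - 16359/16001) = 35820 - 303182076/(-567774446/340197261) = 35820 - 303182076*(-340197261)/567774446 = 35820 - 1*(-51570855919746918/283887223) = 35820 + 51570855919746918/283887223 = 51581024760074778/283887223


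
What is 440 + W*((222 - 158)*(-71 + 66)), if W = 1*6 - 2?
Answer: -840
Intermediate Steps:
W = 4 (W = 6 - 2 = 4)
440 + W*((222 - 158)*(-71 + 66)) = 440 + 4*((222 - 158)*(-71 + 66)) = 440 + 4*(64*(-5)) = 440 + 4*(-320) = 440 - 1280 = -840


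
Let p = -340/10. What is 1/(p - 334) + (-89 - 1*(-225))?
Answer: 50047/368 ≈ 136.00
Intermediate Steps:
p = -34 (p = -340*1/10 = -34)
1/(p - 334) + (-89 - 1*(-225)) = 1/(-34 - 334) + (-89 - 1*(-225)) = 1/(-368) + (-89 + 225) = -1/368 + 136 = 50047/368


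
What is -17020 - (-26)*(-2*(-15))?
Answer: -16240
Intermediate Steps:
-17020 - (-26)*(-2*(-15)) = -17020 - (-26)*30 = -17020 - 1*(-780) = -17020 + 780 = -16240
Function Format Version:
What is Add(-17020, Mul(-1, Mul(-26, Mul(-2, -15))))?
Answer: -16240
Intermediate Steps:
Add(-17020, Mul(-1, Mul(-26, Mul(-2, -15)))) = Add(-17020, Mul(-1, Mul(-26, 30))) = Add(-17020, Mul(-1, -780)) = Add(-17020, 780) = -16240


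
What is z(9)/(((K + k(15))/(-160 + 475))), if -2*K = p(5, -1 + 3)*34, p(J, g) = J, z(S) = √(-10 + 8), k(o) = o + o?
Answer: -63*I*√2/11 ≈ -8.0996*I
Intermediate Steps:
k(o) = 2*o
z(S) = I*√2 (z(S) = √(-2) = I*√2)
K = -85 (K = -5*34/2 = -½*170 = -85)
z(9)/(((K + k(15))/(-160 + 475))) = (I*√2)/(((-85 + 2*15)/(-160 + 475))) = (I*√2)/(((-85 + 30)/315)) = (I*√2)/((-55*1/315)) = (I*√2)/(-11/63) = (I*√2)*(-63/11) = -63*I*√2/11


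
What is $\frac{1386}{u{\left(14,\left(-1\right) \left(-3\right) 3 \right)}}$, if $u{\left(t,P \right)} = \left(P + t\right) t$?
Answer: $\frac{99}{23} \approx 4.3043$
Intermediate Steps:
$u{\left(t,P \right)} = t \left(P + t\right)$
$\frac{1386}{u{\left(14,\left(-1\right) \left(-3\right) 3 \right)}} = \frac{1386}{14 \left(\left(-1\right) \left(-3\right) 3 + 14\right)} = \frac{1386}{14 \left(3 \cdot 3 + 14\right)} = \frac{1386}{14 \left(9 + 14\right)} = \frac{1386}{14 \cdot 23} = \frac{1386}{322} = 1386 \cdot \frac{1}{322} = \frac{99}{23}$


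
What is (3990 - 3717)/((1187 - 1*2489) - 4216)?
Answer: -273/5518 ≈ -0.049474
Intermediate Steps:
(3990 - 3717)/((1187 - 1*2489) - 4216) = 273/((1187 - 2489) - 4216) = 273/(-1302 - 4216) = 273/(-5518) = 273*(-1/5518) = -273/5518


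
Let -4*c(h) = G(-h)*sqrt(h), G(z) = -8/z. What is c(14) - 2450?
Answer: -2450 - sqrt(14)/7 ≈ -2450.5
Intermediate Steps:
c(h) = -2/sqrt(h) (c(h) = -(-8*(-1/h))*sqrt(h)/4 = -(-(-8)/h)*sqrt(h)/4 = -8/h*sqrt(h)/4 = -2/sqrt(h))
c(14) - 2450 = -sqrt(14)/7 - 2450 = -2450 - sqrt(14)/7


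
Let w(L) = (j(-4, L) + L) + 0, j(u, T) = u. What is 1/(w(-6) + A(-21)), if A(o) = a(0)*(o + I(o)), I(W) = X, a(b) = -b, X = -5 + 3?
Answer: -⅒ ≈ -0.10000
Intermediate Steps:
X = -2
I(W) = -2
w(L) = -4 + L (w(L) = (-4 + L) + 0 = -4 + L)
A(o) = 0 (A(o) = (-1*0)*(o - 2) = 0*(-2 + o) = 0)
1/(w(-6) + A(-21)) = 1/((-4 - 6) + 0) = 1/(-10 + 0) = 1/(-10) = -⅒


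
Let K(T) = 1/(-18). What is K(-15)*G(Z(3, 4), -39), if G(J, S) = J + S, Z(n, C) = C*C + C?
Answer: 19/18 ≈ 1.0556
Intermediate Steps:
Z(n, C) = C + C² (Z(n, C) = C² + C = C + C²)
K(T) = -1/18
K(-15)*G(Z(3, 4), -39) = -(4*(1 + 4) - 39)/18 = -(4*5 - 39)/18 = -(20 - 39)/18 = -1/18*(-19) = 19/18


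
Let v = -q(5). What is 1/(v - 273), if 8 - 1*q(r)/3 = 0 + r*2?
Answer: -1/267 ≈ -0.0037453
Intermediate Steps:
q(r) = 24 - 6*r (q(r) = 24 - 3*(0 + r*2) = 24 - 3*(0 + 2*r) = 24 - 6*r)
v = 6 (v = -(24 - 6*5) = -(24 - 30) = -1*(-6) = 6)
1/(v - 273) = 1/(6 - 273) = 1/(-267) = -1/267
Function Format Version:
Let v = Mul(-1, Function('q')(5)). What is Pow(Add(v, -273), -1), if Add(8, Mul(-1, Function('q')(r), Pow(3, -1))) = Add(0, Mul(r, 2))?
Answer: Rational(-1, 267) ≈ -0.0037453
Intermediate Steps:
Function('q')(r) = Add(24, Mul(-6, r)) (Function('q')(r) = Add(24, Mul(-3, Add(0, Mul(r, 2)))) = Add(24, Mul(-3, Add(0, Mul(2, r)))) = Add(24, Mul(-3, Mul(2, r))) = Add(24, Mul(-6, r)))
v = 6 (v = Mul(-1, Add(24, Mul(-6, 5))) = Mul(-1, Add(24, -30)) = Mul(-1, -6) = 6)
Pow(Add(v, -273), -1) = Pow(Add(6, -273), -1) = Pow(-267, -1) = Rational(-1, 267)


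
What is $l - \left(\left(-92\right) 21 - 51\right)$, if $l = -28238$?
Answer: $-26255$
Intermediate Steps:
$l - \left(\left(-92\right) 21 - 51\right) = -28238 - \left(\left(-92\right) 21 - 51\right) = -28238 - \left(-1932 - 51\right) = -28238 - -1983 = -28238 + 1983 = -26255$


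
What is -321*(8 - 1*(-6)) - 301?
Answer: -4795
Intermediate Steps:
-321*(8 - 1*(-6)) - 301 = -321*(8 + 6) - 301 = -321*14 - 301 = -4494 - 301 = -4795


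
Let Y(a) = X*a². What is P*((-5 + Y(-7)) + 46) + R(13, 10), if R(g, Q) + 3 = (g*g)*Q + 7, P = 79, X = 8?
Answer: 35901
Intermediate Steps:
Y(a) = 8*a²
R(g, Q) = 4 + Q*g² (R(g, Q) = -3 + ((g*g)*Q + 7) = -3 + (g²*Q + 7) = -3 + (Q*g² + 7) = -3 + (7 + Q*g²) = 4 + Q*g²)
P*((-5 + Y(-7)) + 46) + R(13, 10) = 79*((-5 + 8*(-7)²) + 46) + (4 + 10*13²) = 79*((-5 + 8*49) + 46) + (4 + 10*169) = 79*((-5 + 392) + 46) + (4 + 1690) = 79*(387 + 46) + 1694 = 79*433 + 1694 = 34207 + 1694 = 35901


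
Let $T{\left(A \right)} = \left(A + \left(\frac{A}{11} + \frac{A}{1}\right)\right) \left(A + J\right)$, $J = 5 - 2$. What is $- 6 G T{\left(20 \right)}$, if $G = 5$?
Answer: $- \frac{317400}{11} \approx -28855.0$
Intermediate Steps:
$J = 3$ ($J = 5 - 2 = 3$)
$T{\left(A \right)} = \frac{23 A \left(3 + A\right)}{11}$ ($T{\left(A \right)} = \left(A + \left(\frac{A}{11} + \frac{A}{1}\right)\right) \left(A + 3\right) = \left(A + \left(A \frac{1}{11} + A 1\right)\right) \left(3 + A\right) = \left(A + \left(\frac{A}{11} + A\right)\right) \left(3 + A\right) = \left(A + \frac{12 A}{11}\right) \left(3 + A\right) = \frac{23 A}{11} \left(3 + A\right) = \frac{23 A \left(3 + A\right)}{11}$)
$- 6 G T{\left(20 \right)} = \left(-6\right) 5 \cdot \frac{23}{11} \cdot 20 \left(3 + 20\right) = - 30 \cdot \frac{23}{11} \cdot 20 \cdot 23 = \left(-30\right) \frac{10580}{11} = - \frac{317400}{11}$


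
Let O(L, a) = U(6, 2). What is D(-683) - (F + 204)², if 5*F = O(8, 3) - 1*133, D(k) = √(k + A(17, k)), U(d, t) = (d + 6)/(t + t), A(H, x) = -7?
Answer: -31684 + I*√690 ≈ -31684.0 + 26.268*I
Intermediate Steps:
U(d, t) = (6 + d)/(2*t) (U(d, t) = (6 + d)/((2*t)) = (6 + d)*(1/(2*t)) = (6 + d)/(2*t))
D(k) = √(-7 + k) (D(k) = √(k - 7) = √(-7 + k))
O(L, a) = 3 (O(L, a) = (½)*(6 + 6)/2 = (½)*(½)*12 = 3)
F = -26 (F = (3 - 1*133)/5 = (3 - 133)/5 = (⅕)*(-130) = -26)
D(-683) - (F + 204)² = √(-7 - 683) - (-26 + 204)² = √(-690) - 1*178² = I*√690 - 1*31684 = I*√690 - 31684 = -31684 + I*√690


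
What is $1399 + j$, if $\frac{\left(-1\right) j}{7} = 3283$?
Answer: $-21582$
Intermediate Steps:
$j = -22981$ ($j = \left(-7\right) 3283 = -22981$)
$1399 + j = 1399 - 22981 = -21582$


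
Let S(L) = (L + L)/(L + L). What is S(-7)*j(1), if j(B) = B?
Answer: 1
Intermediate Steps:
S(L) = 1 (S(L) = (2*L)/((2*L)) = (2*L)*(1/(2*L)) = 1)
S(-7)*j(1) = 1*1 = 1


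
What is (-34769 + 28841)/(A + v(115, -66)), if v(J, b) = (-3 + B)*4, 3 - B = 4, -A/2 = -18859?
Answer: -2964/18851 ≈ -0.15723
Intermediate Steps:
A = 37718 (A = -2*(-18859) = 37718)
B = -1 (B = 3 - 1*4 = 3 - 4 = -1)
v(J, b) = -16 (v(J, b) = (-3 - 1)*4 = -4*4 = -16)
(-34769 + 28841)/(A + v(115, -66)) = (-34769 + 28841)/(37718 - 16) = -5928/37702 = -5928*1/37702 = -2964/18851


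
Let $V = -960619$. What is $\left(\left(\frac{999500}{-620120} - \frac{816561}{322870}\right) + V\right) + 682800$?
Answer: $- \frac{695315421667949}{2502726805} \approx -2.7782 \cdot 10^{5}$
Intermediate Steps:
$\left(\left(\frac{999500}{-620120} - \frac{816561}{322870}\right) + V\right) + 682800 = \left(\left(\frac{999500}{-620120} - \frac{816561}{322870}\right) - 960619\right) + 682800 = \left(\left(999500 \left(- \frac{1}{620120}\right) - \frac{816561}{322870}\right) - 960619\right) + 682800 = \left(\left(- \frac{49975}{31006} - \frac{816561}{322870}\right) - 960619\right) + 682800 = \left(- \frac{10363429654}{2502726805} - 960619\right) + 682800 = - \frac{2404177284121949}{2502726805} + 682800 = - \frac{695315421667949}{2502726805}$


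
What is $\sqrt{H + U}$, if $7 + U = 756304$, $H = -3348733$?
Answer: $2 i \sqrt{648109} \approx 1610.1 i$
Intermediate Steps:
$U = 756297$ ($U = -7 + 756304 = 756297$)
$\sqrt{H + U} = \sqrt{-3348733 + 756297} = \sqrt{-2592436} = 2 i \sqrt{648109}$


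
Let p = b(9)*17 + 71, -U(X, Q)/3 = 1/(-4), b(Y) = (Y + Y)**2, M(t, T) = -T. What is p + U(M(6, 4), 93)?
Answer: 22319/4 ≈ 5579.8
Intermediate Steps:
b(Y) = 4*Y**2 (b(Y) = (2*Y)**2 = 4*Y**2)
U(X, Q) = 3/4 (U(X, Q) = -3/(-4) = -3*(-1/4) = 3/4)
p = 5579 (p = (4*9**2)*17 + 71 = (4*81)*17 + 71 = 324*17 + 71 = 5508 + 71 = 5579)
p + U(M(6, 4), 93) = 5579 + 3/4 = 22319/4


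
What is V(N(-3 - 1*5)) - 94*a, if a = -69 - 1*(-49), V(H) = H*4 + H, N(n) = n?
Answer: 1840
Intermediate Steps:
V(H) = 5*H (V(H) = 4*H + H = 5*H)
a = -20 (a = -69 + 49 = -20)
V(N(-3 - 1*5)) - 94*a = 5*(-3 - 1*5) - 94*(-20) = 5*(-3 - 5) + 1880 = 5*(-8) + 1880 = -40 + 1880 = 1840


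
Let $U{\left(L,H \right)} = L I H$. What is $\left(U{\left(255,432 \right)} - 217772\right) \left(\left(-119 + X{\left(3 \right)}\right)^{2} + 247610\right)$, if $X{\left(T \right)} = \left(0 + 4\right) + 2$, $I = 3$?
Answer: $29346796332$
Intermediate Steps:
$X{\left(T \right)} = 6$ ($X{\left(T \right)} = 4 + 2 = 6$)
$U{\left(L,H \right)} = 3 H L$ ($U{\left(L,H \right)} = L 3 H = 3 L H = 3 H L$)
$\left(U{\left(255,432 \right)} - 217772\right) \left(\left(-119 + X{\left(3 \right)}\right)^{2} + 247610\right) = \left(3 \cdot 432 \cdot 255 - 217772\right) \left(\left(-119 + 6\right)^{2} + 247610\right) = \left(330480 - 217772\right) \left(\left(-113\right)^{2} + 247610\right) = 112708 \left(12769 + 247610\right) = 112708 \cdot 260379 = 29346796332$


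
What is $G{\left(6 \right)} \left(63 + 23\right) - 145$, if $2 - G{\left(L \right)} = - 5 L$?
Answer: $2607$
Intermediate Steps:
$G{\left(L \right)} = 2 + 5 L$ ($G{\left(L \right)} = 2 - - 5 L = 2 + 5 L$)
$G{\left(6 \right)} \left(63 + 23\right) - 145 = \left(2 + 5 \cdot 6\right) \left(63 + 23\right) - 145 = \left(2 + 30\right) 86 - 145 = 32 \cdot 86 - 145 = 2752 - 145 = 2607$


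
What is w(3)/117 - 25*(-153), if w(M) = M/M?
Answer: 447526/117 ≈ 3825.0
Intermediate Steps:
w(M) = 1
w(3)/117 - 25*(-153) = 1/117 - 25*(-153) = 1*(1/117) + 3825 = 1/117 + 3825 = 447526/117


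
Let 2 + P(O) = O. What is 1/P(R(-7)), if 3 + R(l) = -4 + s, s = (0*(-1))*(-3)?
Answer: -⅑ ≈ -0.11111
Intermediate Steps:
s = 0 (s = 0*(-3) = 0)
R(l) = -7 (R(l) = -3 + (-4 + 0) = -3 - 4 = -7)
P(O) = -2 + O
1/P(R(-7)) = 1/(-2 - 7) = 1/(-9) = -⅑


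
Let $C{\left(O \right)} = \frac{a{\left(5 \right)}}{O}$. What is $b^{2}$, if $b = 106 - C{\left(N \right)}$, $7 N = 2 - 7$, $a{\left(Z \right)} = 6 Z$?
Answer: $21904$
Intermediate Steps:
$N = - \frac{5}{7}$ ($N = \frac{2 - 7}{7} = \frac{1}{7} \left(-5\right) = - \frac{5}{7} \approx -0.71429$)
$C{\left(O \right)} = \frac{30}{O}$ ($C{\left(O \right)} = \frac{6 \cdot 5}{O} = \frac{30}{O}$)
$b = 148$ ($b = 106 - \frac{30}{- \frac{5}{7}} = 106 - 30 \left(- \frac{7}{5}\right) = 106 - -42 = 106 + 42 = 148$)
$b^{2} = 148^{2} = 21904$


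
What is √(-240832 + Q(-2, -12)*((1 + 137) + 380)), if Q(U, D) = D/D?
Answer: I*√240314 ≈ 490.22*I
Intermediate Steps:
Q(U, D) = 1
√(-240832 + Q(-2, -12)*((1 + 137) + 380)) = √(-240832 + 1*((1 + 137) + 380)) = √(-240832 + 1*(138 + 380)) = √(-240832 + 1*518) = √(-240832 + 518) = √(-240314) = I*√240314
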